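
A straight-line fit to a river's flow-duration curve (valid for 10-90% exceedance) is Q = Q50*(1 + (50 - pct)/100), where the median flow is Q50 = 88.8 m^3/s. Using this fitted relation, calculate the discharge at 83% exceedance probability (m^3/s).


Q = 88.8 * (1 + (50 - 83)/100) = 59.4960 m^3/s


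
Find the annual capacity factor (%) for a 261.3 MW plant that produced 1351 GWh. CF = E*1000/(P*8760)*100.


CF = 1351 * 1000 / (261.3 * 8760) * 100 = 59.0217 %


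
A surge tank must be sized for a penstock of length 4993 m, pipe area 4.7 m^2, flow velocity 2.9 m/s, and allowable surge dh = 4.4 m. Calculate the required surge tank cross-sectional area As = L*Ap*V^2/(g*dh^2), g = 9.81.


As = 4993 * 4.7 * 2.9^2 / (9.81 * 4.4^2) = 1039.1567 m^2


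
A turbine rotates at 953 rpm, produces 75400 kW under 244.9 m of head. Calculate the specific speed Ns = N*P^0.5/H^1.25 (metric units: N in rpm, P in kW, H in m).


Ns = 953 * 75400^0.5 / 244.9^1.25 = 270.1112


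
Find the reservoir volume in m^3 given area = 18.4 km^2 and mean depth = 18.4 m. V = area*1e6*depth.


V = 18.4 * 1e6 * 18.4 = 3.3856e+08 m^3


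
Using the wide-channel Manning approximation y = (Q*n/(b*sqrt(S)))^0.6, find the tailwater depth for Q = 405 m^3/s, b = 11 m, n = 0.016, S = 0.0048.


y = (405 * 0.016 / (11 * 0.0048^0.5))^0.6 = 3.6119 m


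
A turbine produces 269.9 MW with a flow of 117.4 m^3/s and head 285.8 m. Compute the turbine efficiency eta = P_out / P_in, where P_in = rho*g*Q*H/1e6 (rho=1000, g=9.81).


P_in = 1000 * 9.81 * 117.4 * 285.8 / 1e6 = 329.1541 MW
eta = 269.9 / 329.1541 = 0.8200


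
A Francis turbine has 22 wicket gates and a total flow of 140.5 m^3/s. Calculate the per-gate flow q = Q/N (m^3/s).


q = 140.5 / 22 = 6.3864 m^3/s


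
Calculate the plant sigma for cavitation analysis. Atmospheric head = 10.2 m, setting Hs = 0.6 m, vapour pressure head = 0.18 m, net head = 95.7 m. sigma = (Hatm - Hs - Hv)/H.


sigma = (10.2 - 0.6 - 0.18) / 95.7 = 0.0984


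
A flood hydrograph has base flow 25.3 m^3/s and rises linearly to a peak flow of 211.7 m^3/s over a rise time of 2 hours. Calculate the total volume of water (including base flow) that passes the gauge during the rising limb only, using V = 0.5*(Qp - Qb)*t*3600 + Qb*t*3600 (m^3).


V = 0.5*(211.7 - 25.3)*2*3600 + 25.3*2*3600 = 853200.0000 m^3


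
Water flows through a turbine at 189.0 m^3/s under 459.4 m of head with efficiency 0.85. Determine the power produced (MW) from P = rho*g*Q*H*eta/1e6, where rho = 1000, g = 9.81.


P = 1000 * 9.81 * 189.0 * 459.4 * 0.85 / 1e6 = 724.0036 MW


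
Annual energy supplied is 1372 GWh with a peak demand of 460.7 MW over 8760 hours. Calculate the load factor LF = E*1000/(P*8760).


LF = 1372 * 1000 / (460.7 * 8760) = 0.3400


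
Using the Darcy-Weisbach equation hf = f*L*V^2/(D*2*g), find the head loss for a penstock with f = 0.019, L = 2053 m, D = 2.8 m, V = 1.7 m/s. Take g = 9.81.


hf = 0.019 * 2053 * 1.7^2 / (2.8 * 2 * 9.81) = 2.0520 m


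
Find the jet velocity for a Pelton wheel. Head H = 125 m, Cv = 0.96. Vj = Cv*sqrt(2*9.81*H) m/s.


Vj = 0.96 * sqrt(2*9.81*125) = 47.5418 m/s


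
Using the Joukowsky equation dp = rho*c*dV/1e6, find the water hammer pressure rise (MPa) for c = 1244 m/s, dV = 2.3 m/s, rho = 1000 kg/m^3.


dp = 1000 * 1244 * 2.3 / 1e6 = 2.8612 MPa


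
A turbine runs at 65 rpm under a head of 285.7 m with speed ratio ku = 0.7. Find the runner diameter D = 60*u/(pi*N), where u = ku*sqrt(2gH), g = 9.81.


u = 0.7 * sqrt(2*9.81*285.7) = 52.4086 m/s
D = 60 * 52.4086 / (pi * 65) = 15.3989 m


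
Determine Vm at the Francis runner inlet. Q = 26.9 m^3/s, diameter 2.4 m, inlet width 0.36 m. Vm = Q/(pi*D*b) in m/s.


Vm = 26.9 / (pi * 2.4 * 0.36) = 9.9103 m/s


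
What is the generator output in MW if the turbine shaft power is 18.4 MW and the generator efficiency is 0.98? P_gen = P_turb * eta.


P_gen = 18.4 * 0.98 = 18.0320 MW


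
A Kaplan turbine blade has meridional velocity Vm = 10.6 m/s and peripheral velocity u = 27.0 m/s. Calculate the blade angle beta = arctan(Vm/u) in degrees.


beta = arctan(10.6 / 27.0) = 21.4346 degrees


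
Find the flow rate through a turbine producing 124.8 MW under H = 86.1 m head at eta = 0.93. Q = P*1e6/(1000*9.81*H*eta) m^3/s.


Q = 124.8 * 1e6 / (1000 * 9.81 * 86.1 * 0.93) = 158.8764 m^3/s


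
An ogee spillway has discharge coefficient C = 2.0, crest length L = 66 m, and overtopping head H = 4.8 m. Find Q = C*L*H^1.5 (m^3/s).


Q = 2.0 * 66 * 4.8^1.5 = 1388.1480 m^3/s


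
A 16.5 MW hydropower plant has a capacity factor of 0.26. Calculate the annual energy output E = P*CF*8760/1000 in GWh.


E = 16.5 * 0.26 * 8760 / 1000 = 37.5804 GWh


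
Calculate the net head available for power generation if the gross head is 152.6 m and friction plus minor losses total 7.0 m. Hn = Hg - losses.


Hn = 152.6 - 7.0 = 145.6000 m


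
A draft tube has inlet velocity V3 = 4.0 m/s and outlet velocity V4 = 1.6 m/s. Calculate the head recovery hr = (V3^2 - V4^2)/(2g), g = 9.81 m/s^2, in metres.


hr = (4.0^2 - 1.6^2) / (2*9.81) = 0.6850 m


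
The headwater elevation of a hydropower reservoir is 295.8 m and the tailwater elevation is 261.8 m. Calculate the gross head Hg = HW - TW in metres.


Hg = 295.8 - 261.8 = 34.0000 m


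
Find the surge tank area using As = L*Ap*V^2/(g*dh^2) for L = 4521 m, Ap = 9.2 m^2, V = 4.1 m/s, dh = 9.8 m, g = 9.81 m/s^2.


As = 4521 * 9.2 * 4.1^2 / (9.81 * 9.8^2) = 742.1110 m^2


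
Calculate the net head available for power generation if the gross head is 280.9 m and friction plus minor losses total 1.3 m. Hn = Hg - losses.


Hn = 280.9 - 1.3 = 279.6000 m


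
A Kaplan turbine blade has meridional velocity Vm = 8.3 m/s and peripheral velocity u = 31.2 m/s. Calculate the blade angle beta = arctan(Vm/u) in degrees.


beta = arctan(8.3 / 31.2) = 14.8971 degrees


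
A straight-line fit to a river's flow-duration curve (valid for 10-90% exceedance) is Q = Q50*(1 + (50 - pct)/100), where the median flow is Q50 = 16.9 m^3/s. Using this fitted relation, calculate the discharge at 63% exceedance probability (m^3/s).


Q = 16.9 * (1 + (50 - 63)/100) = 14.7030 m^3/s


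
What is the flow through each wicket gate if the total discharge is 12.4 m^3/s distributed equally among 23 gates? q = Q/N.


q = 12.4 / 23 = 0.5391 m^3/s


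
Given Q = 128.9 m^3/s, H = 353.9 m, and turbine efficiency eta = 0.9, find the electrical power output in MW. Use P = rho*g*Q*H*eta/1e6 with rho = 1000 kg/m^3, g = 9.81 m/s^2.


P = 1000 * 9.81 * 128.9 * 353.9 * 0.9 / 1e6 = 402.7588 MW


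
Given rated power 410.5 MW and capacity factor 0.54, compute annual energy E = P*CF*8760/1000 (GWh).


E = 410.5 * 0.54 * 8760 / 1000 = 1941.8292 GWh


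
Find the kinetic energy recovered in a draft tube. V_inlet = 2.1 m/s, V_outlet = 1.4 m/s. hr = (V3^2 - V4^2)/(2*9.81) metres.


hr = (2.1^2 - 1.4^2) / (2*9.81) = 0.1249 m


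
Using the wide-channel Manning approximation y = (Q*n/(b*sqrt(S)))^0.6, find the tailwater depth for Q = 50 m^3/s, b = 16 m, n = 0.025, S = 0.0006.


y = (50 * 0.025 / (16 * 0.0006^0.5))^0.6 = 2.0055 m


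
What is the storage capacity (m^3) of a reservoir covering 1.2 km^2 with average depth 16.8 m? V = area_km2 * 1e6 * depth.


V = 1.2 * 1e6 * 16.8 = 2.0160e+07 m^3


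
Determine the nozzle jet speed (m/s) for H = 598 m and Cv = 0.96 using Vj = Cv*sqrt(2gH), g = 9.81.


Vj = 0.96 * sqrt(2*9.81*598) = 103.9852 m/s


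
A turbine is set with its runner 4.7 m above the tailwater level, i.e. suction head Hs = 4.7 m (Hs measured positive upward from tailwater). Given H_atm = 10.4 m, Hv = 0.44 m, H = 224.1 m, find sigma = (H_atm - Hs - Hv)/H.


sigma = (10.4 - 4.7 - 0.44) / 224.1 = 0.0235


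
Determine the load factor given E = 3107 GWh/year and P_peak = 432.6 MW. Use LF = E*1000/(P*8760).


LF = 3107 * 1000 / (432.6 * 8760) = 0.8199


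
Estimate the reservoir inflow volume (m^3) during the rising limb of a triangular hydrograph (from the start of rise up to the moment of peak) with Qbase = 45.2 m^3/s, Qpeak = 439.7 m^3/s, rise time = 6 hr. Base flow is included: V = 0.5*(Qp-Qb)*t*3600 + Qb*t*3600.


V = 0.5*(439.7 - 45.2)*6*3600 + 45.2*6*3600 = 5.2369e+06 m^3


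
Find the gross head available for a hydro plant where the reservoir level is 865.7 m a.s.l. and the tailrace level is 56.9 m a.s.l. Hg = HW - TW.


Hg = 865.7 - 56.9 = 808.8000 m


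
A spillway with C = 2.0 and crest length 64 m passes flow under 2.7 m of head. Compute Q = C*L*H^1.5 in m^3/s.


Q = 2.0 * 64 * 2.7^1.5 = 567.8787 m^3/s


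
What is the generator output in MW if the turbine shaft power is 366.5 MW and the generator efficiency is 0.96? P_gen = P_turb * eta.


P_gen = 366.5 * 0.96 = 351.8400 MW


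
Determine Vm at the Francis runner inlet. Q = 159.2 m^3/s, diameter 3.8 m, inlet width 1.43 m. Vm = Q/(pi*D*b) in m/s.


Vm = 159.2 / (pi * 3.8 * 1.43) = 9.3255 m/s


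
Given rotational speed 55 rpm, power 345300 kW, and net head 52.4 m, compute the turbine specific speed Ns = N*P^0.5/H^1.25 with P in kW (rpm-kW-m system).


Ns = 55 * 345300^0.5 / 52.4^1.25 = 229.2434


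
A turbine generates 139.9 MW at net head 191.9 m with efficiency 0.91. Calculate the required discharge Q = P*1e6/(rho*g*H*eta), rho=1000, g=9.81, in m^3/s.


Q = 139.9 * 1e6 / (1000 * 9.81 * 191.9 * 0.91) = 81.6643 m^3/s


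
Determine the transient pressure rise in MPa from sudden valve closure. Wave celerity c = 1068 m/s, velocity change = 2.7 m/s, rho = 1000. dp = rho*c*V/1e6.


dp = 1000 * 1068 * 2.7 / 1e6 = 2.8836 MPa


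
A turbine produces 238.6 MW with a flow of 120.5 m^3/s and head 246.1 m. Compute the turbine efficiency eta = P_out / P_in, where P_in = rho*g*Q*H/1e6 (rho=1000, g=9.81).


P_in = 1000 * 9.81 * 120.5 * 246.1 / 1e6 = 290.9160 MW
eta = 238.6 / 290.9160 = 0.8202


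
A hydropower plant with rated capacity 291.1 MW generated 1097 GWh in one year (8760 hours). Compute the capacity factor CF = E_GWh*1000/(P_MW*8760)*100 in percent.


CF = 1097 * 1000 / (291.1 * 8760) * 100 = 43.0190 %


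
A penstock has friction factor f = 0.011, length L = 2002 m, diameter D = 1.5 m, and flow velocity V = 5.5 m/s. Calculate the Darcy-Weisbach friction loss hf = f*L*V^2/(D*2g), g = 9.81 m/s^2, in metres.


hf = 0.011 * 2002 * 5.5^2 / (1.5 * 2 * 9.81) = 22.6356 m


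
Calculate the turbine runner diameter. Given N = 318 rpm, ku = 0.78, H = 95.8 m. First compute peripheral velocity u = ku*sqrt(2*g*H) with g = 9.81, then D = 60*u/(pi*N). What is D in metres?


u = 0.78 * sqrt(2*9.81*95.8) = 33.8164 m/s
D = 60 * 33.8164 / (pi * 318) = 2.0310 m


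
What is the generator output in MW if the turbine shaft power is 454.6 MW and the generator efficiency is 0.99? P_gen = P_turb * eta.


P_gen = 454.6 * 0.99 = 450.0540 MW


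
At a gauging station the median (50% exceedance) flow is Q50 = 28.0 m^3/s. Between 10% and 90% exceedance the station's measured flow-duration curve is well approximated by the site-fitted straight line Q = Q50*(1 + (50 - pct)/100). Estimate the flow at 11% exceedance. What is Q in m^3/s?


Q = 28.0 * (1 + (50 - 11)/100) = 38.9200 m^3/s


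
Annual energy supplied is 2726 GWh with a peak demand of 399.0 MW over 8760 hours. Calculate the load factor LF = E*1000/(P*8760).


LF = 2726 * 1000 / (399.0 * 8760) = 0.7799


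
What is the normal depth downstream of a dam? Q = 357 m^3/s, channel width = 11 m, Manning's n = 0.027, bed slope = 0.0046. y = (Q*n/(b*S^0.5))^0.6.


y = (357 * 0.027 / (11 * 0.0046^0.5))^0.6 = 4.6425 m


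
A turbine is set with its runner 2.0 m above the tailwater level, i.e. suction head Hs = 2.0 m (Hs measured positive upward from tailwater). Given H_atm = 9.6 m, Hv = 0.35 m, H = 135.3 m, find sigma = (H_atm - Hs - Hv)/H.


sigma = (9.6 - 2.0 - 0.35) / 135.3 = 0.0536


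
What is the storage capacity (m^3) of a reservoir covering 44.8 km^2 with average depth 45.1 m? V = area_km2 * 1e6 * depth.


V = 44.8 * 1e6 * 45.1 = 2.0205e+09 m^3


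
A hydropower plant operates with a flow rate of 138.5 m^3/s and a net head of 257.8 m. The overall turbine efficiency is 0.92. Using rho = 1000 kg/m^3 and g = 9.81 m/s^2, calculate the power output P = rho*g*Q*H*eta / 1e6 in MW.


P = 1000 * 9.81 * 138.5 * 257.8 * 0.92 / 1e6 = 322.2475 MW


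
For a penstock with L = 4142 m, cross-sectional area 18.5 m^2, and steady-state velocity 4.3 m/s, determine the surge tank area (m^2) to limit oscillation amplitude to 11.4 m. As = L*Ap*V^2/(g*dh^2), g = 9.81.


As = 4142 * 18.5 * 4.3^2 / (9.81 * 11.4^2) = 1111.3223 m^2


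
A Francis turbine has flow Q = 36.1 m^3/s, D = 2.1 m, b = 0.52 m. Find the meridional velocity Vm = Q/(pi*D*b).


Vm = 36.1 / (pi * 2.1 * 0.52) = 10.5229 m/s


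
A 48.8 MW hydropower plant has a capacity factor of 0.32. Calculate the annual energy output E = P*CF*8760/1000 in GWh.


E = 48.8 * 0.32 * 8760 / 1000 = 136.7962 GWh


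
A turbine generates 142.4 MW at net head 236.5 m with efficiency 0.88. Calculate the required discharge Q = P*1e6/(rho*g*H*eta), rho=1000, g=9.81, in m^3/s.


Q = 142.4 * 1e6 / (1000 * 9.81 * 236.5 * 0.88) = 69.7473 m^3/s


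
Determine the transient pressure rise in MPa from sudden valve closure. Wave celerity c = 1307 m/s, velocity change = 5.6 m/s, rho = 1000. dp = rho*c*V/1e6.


dp = 1000 * 1307 * 5.6 / 1e6 = 7.3192 MPa


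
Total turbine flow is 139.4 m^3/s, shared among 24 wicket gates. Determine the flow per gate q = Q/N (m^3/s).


q = 139.4 / 24 = 5.8083 m^3/s


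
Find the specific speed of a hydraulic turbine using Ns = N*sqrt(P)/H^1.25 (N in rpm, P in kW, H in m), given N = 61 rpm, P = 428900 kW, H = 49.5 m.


Ns = 61 * 428900^0.5 / 49.5^1.25 = 304.2646


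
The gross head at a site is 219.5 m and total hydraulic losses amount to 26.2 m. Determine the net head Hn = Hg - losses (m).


Hn = 219.5 - 26.2 = 193.3000 m


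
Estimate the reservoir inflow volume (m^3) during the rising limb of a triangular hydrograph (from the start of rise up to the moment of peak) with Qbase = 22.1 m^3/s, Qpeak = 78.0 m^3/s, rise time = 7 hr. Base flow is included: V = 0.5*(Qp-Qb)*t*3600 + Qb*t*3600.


V = 0.5*(78.0 - 22.1)*7*3600 + 22.1*7*3600 = 1.2613e+06 m^3


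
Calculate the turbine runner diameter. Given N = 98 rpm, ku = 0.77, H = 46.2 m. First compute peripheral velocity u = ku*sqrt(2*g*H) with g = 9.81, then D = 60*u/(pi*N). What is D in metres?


u = 0.77 * sqrt(2*9.81*46.2) = 23.1826 m/s
D = 60 * 23.1826 / (pi * 98) = 4.5179 m


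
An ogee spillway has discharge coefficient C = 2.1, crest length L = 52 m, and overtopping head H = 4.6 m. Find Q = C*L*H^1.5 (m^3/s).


Q = 2.1 * 52 * 4.6^1.5 = 1077.3564 m^3/s


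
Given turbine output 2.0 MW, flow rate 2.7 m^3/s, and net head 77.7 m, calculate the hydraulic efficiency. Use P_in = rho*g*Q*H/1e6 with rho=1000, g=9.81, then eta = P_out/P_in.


P_in = 1000 * 9.81 * 2.7 * 77.7 / 1e6 = 2.0580 MW
eta = 2.0 / 2.0580 = 0.9718


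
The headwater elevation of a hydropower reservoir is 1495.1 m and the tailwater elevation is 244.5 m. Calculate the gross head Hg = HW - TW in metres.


Hg = 1495.1 - 244.5 = 1250.6000 m


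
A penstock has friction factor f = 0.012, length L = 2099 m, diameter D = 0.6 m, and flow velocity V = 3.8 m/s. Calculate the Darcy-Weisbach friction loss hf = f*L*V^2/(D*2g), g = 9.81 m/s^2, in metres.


hf = 0.012 * 2099 * 3.8^2 / (0.6 * 2 * 9.81) = 30.8966 m


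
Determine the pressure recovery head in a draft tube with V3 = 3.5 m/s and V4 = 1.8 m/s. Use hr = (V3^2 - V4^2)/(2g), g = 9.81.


hr = (3.5^2 - 1.8^2) / (2*9.81) = 0.4592 m


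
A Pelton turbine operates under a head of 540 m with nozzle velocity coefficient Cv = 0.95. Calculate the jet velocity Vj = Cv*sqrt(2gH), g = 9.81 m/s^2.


Vj = 0.95 * sqrt(2*9.81*540) = 97.7845 m/s


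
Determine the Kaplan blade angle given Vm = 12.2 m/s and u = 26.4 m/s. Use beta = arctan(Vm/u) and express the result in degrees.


beta = arctan(12.2 / 26.4) = 24.8027 degrees


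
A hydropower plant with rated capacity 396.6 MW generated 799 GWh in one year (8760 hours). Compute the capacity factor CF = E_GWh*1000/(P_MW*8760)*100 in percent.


CF = 799 * 1000 / (396.6 * 8760) * 100 = 22.9980 %


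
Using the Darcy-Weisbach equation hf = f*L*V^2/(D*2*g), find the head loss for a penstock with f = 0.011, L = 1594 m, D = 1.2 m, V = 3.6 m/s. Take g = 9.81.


hf = 0.011 * 1594 * 3.6^2 / (1.2 * 2 * 9.81) = 9.6517 m


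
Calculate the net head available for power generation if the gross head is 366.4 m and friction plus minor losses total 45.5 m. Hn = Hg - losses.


Hn = 366.4 - 45.5 = 320.9000 m


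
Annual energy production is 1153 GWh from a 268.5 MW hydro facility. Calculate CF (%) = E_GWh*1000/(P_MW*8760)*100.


CF = 1153 * 1000 / (268.5 * 8760) * 100 = 49.0209 %


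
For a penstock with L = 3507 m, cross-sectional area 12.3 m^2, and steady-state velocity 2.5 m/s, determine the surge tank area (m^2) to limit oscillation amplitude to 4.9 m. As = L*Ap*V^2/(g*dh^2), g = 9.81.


As = 3507 * 12.3 * 2.5^2 / (9.81 * 4.9^2) = 1144.6158 m^2


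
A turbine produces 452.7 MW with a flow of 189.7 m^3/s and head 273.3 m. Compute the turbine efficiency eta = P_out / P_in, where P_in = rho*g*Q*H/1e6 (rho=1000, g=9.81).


P_in = 1000 * 9.81 * 189.7 * 273.3 / 1e6 = 508.5995 MW
eta = 452.7 / 508.5995 = 0.8901


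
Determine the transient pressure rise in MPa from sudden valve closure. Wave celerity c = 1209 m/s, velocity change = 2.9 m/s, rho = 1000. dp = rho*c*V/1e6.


dp = 1000 * 1209 * 2.9 / 1e6 = 3.5061 MPa


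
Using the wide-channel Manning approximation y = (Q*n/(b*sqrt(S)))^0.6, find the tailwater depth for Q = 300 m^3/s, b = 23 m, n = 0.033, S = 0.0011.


y = (300 * 0.033 / (23 * 0.0011^0.5))^0.6 = 4.6551 m


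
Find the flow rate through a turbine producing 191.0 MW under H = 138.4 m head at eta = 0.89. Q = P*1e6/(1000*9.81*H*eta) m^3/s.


Q = 191.0 * 1e6 / (1000 * 9.81 * 138.4 * 0.89) = 158.0659 m^3/s


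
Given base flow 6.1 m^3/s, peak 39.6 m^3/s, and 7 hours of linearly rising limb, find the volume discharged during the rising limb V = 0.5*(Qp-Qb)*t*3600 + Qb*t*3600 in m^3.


V = 0.5*(39.6 - 6.1)*7*3600 + 6.1*7*3600 = 575820.0000 m^3


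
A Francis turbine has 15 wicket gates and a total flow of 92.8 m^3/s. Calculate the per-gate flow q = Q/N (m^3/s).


q = 92.8 / 15 = 6.1867 m^3/s


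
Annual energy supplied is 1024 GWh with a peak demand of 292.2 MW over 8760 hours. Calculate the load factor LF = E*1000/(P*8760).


LF = 1024 * 1000 / (292.2 * 8760) = 0.4001


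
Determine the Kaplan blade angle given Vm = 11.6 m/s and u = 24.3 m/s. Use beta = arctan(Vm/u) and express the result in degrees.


beta = arctan(11.6 / 24.3) = 25.5182 degrees


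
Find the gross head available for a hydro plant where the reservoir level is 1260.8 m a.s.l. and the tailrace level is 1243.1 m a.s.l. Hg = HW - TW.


Hg = 1260.8 - 1243.1 = 17.7000 m


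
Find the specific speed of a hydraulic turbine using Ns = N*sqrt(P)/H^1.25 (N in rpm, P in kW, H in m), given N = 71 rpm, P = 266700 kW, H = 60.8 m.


Ns = 71 * 266700^0.5 / 60.8^1.25 = 215.9685


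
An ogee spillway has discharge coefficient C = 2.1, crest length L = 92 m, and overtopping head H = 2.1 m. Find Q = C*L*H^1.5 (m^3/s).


Q = 2.1 * 92 * 2.1^1.5 = 587.9441 m^3/s


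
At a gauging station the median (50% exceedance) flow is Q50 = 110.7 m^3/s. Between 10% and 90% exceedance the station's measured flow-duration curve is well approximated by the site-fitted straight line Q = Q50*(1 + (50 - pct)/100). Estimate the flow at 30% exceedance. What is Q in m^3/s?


Q = 110.7 * (1 + (50 - 30)/100) = 132.8400 m^3/s


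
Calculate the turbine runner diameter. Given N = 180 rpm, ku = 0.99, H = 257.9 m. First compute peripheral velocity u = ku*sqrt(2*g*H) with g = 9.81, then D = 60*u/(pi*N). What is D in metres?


u = 0.99 * sqrt(2*9.81*257.9) = 70.4223 m/s
D = 60 * 70.4223 / (pi * 180) = 7.4720 m


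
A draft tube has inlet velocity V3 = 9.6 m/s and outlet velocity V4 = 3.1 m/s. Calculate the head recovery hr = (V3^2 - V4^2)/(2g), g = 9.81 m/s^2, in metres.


hr = (9.6^2 - 3.1^2) / (2*9.81) = 4.2074 m


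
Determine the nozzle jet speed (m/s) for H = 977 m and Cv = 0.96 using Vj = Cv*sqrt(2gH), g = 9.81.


Vj = 0.96 * sqrt(2*9.81*977) = 132.9132 m/s


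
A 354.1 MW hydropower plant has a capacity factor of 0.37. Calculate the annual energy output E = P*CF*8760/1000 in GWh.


E = 354.1 * 0.37 * 8760 / 1000 = 1147.7089 GWh


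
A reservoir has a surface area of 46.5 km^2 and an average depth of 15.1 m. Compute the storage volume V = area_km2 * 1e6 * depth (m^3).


V = 46.5 * 1e6 * 15.1 = 7.0215e+08 m^3


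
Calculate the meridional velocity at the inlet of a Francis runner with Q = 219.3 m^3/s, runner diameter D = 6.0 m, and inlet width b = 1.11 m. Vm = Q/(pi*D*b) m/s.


Vm = 219.3 / (pi * 6.0 * 1.11) = 10.4813 m/s


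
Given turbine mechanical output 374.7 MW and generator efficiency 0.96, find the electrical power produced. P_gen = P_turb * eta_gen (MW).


P_gen = 374.7 * 0.96 = 359.7120 MW


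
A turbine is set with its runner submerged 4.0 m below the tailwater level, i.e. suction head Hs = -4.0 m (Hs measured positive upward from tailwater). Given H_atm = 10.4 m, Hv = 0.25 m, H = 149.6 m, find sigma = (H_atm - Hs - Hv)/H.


sigma = (10.4 - (-4.0) - 0.25) / 149.6 = 0.0946


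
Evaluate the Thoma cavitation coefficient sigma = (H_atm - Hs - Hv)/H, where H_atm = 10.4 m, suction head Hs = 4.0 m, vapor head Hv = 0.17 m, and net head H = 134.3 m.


sigma = (10.4 - 4.0 - 0.17) / 134.3 = 0.0464


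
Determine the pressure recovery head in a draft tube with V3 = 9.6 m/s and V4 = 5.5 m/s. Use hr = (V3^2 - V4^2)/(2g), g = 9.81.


hr = (9.6^2 - 5.5^2) / (2*9.81) = 3.1555 m


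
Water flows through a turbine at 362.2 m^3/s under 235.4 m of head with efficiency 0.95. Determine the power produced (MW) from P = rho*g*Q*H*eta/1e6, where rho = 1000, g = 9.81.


P = 1000 * 9.81 * 362.2 * 235.4 * 0.95 / 1e6 = 794.5981 MW


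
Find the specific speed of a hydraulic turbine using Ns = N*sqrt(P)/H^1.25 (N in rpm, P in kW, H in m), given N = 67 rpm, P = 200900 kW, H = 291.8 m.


Ns = 67 * 200900^0.5 / 291.8^1.25 = 24.9005


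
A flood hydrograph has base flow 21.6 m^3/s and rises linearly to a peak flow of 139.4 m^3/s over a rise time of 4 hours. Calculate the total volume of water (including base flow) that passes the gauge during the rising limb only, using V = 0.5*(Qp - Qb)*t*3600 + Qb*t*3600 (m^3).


V = 0.5*(139.4 - 21.6)*4*3600 + 21.6*4*3600 = 1.1592e+06 m^3


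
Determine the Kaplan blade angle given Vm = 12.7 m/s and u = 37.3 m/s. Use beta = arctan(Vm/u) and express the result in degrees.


beta = arctan(12.7 / 37.3) = 18.8028 degrees


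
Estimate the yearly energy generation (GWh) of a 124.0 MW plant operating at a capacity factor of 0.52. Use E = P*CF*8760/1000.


E = 124.0 * 0.52 * 8760 / 1000 = 564.8448 GWh


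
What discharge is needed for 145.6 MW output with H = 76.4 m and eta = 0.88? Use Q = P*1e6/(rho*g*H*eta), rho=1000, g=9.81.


Q = 145.6 * 1e6 / (1000 * 9.81 * 76.4 * 0.88) = 220.7579 m^3/s


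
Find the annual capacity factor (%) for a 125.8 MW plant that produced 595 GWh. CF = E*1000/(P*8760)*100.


CF = 595 * 1000 / (125.8 * 8760) * 100 = 53.9923 %


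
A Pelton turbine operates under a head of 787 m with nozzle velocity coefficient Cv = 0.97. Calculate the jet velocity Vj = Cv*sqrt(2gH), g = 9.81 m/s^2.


Vj = 0.97 * sqrt(2*9.81*787) = 120.5337 m/s


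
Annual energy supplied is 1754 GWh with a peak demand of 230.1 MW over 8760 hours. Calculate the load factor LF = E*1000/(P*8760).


LF = 1754 * 1000 / (230.1 * 8760) = 0.8702


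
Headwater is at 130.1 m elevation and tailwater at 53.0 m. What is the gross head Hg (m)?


Hg = 130.1 - 53.0 = 77.1000 m


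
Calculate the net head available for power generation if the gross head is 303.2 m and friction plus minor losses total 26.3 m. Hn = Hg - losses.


Hn = 303.2 - 26.3 = 276.9000 m


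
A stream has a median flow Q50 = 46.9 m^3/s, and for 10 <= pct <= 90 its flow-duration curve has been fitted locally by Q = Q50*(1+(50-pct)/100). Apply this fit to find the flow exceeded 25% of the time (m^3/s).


Q = 46.9 * (1 + (50 - 25)/100) = 58.6250 m^3/s


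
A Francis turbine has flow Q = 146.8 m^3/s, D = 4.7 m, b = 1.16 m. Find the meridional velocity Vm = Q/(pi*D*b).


Vm = 146.8 / (pi * 4.7 * 1.16) = 8.5708 m/s


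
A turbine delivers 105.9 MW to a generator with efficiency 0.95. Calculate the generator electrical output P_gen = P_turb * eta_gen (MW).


P_gen = 105.9 * 0.95 = 100.6050 MW


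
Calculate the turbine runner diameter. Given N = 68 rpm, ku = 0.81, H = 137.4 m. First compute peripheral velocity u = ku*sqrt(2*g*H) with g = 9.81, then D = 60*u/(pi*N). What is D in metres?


u = 0.81 * sqrt(2*9.81*137.4) = 42.0560 m/s
D = 60 * 42.0560 / (pi * 68) = 11.8119 m


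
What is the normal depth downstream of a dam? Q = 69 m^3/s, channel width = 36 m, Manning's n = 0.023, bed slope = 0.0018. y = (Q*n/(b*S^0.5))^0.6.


y = (69 * 0.023 / (36 * 0.0018^0.5))^0.6 = 1.0233 m


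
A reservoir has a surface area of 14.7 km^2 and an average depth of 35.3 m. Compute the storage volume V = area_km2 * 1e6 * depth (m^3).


V = 14.7 * 1e6 * 35.3 = 5.1891e+08 m^3


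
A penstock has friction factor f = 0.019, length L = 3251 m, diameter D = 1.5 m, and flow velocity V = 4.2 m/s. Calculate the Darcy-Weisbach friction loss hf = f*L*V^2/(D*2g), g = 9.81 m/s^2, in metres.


hf = 0.019 * 3251 * 4.2^2 / (1.5 * 2 * 9.81) = 37.0236 m


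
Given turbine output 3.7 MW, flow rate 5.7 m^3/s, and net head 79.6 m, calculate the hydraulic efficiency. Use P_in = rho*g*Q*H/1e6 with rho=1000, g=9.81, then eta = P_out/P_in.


P_in = 1000 * 9.81 * 5.7 * 79.6 / 1e6 = 4.4510 MW
eta = 3.7 / 4.4510 = 0.8313


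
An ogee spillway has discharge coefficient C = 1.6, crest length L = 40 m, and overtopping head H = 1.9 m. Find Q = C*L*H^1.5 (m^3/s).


Q = 1.6 * 40 * 1.9^1.5 = 167.6140 m^3/s


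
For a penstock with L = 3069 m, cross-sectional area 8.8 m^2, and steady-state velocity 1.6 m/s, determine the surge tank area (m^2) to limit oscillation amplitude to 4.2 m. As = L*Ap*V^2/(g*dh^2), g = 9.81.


As = 3069 * 8.8 * 1.6^2 / (9.81 * 4.2^2) = 399.5323 m^2


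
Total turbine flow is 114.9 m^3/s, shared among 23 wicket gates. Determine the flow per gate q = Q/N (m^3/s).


q = 114.9 / 23 = 4.9957 m^3/s


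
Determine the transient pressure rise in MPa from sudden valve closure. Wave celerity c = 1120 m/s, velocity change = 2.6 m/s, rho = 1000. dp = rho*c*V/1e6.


dp = 1000 * 1120 * 2.6 / 1e6 = 2.9120 MPa


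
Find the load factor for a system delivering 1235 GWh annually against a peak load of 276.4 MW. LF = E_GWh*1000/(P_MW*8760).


LF = 1235 * 1000 / (276.4 * 8760) = 0.5101


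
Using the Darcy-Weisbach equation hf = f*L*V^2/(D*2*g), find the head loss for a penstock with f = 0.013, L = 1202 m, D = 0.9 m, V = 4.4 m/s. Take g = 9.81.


hf = 0.013 * 1202 * 4.4^2 / (0.9 * 2 * 9.81) = 17.1321 m


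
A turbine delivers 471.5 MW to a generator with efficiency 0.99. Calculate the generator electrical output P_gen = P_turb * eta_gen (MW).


P_gen = 471.5 * 0.99 = 466.7850 MW


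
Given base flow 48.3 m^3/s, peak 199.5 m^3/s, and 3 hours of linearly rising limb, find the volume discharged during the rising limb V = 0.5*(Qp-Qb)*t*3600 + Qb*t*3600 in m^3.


V = 0.5*(199.5 - 48.3)*3*3600 + 48.3*3*3600 = 1.3381e+06 m^3


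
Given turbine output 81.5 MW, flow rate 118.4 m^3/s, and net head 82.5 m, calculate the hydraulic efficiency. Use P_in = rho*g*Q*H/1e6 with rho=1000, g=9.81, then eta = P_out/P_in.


P_in = 1000 * 9.81 * 118.4 * 82.5 / 1e6 = 95.8241 MW
eta = 81.5 / 95.8241 = 0.8505


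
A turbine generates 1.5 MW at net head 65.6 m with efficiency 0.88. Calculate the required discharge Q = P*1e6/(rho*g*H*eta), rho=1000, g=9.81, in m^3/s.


Q = 1.5 * 1e6 / (1000 * 9.81 * 65.6 * 0.88) = 2.6487 m^3/s


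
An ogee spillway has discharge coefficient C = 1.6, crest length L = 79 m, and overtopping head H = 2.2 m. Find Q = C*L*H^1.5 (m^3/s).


Q = 1.6 * 79 * 2.2^1.5 = 412.4593 m^3/s


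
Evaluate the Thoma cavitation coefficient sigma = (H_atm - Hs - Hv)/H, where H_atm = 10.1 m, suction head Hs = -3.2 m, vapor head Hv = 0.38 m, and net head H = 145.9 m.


sigma = (10.1 - (-3.2) - 0.38) / 145.9 = 0.0886


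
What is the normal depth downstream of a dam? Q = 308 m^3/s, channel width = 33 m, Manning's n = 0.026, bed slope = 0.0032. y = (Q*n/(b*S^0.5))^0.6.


y = (308 * 0.026 / (33 * 0.0032^0.5))^0.6 = 2.3959 m


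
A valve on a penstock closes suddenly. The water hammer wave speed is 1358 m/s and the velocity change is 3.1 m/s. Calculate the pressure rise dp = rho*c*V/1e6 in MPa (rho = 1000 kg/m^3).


dp = 1000 * 1358 * 3.1 / 1e6 = 4.2098 MPa


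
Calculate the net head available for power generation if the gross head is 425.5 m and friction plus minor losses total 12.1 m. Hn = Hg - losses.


Hn = 425.5 - 12.1 = 413.4000 m


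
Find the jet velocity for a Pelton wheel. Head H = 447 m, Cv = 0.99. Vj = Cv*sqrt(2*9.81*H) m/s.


Vj = 0.99 * sqrt(2*9.81*447) = 92.7125 m/s


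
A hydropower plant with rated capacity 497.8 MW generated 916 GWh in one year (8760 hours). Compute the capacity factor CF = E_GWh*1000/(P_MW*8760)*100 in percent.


CF = 916 * 1000 / (497.8 * 8760) * 100 = 21.0057 %


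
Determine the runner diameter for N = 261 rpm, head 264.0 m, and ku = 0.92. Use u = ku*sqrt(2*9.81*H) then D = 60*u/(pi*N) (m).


u = 0.92 * sqrt(2*9.81*264.0) = 66.2124 m/s
D = 60 * 66.2124 / (pi * 261) = 4.8451 m


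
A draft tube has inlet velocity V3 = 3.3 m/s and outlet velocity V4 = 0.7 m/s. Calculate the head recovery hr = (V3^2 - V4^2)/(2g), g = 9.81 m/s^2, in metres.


hr = (3.3^2 - 0.7^2) / (2*9.81) = 0.5301 m


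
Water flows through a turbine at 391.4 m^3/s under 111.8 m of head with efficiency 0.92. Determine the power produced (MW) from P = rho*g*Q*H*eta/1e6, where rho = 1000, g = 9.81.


P = 1000 * 9.81 * 391.4 * 111.8 * 0.92 / 1e6 = 394.9294 MW


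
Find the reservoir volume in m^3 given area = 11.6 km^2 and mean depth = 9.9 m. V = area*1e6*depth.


V = 11.6 * 1e6 * 9.9 = 1.1484e+08 m^3


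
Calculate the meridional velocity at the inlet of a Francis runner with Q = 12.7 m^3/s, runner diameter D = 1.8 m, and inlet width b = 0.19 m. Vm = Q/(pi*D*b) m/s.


Vm = 12.7 / (pi * 1.8 * 0.19) = 11.8203 m/s


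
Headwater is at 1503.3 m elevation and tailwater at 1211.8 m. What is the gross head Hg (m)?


Hg = 1503.3 - 1211.8 = 291.5000 m


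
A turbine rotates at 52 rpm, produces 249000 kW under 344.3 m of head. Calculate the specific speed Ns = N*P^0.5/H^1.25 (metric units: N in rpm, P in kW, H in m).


Ns = 52 * 249000^0.5 / 344.3^1.25 = 17.4957


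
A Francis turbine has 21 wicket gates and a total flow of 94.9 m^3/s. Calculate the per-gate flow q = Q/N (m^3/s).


q = 94.9 / 21 = 4.5190 m^3/s


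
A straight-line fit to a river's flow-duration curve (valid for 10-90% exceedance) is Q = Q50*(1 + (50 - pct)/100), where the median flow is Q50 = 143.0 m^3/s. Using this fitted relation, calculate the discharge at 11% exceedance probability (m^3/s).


Q = 143.0 * (1 + (50 - 11)/100) = 198.7700 m^3/s


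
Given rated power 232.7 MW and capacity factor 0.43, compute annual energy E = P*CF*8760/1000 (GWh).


E = 232.7 * 0.43 * 8760 / 1000 = 876.5344 GWh


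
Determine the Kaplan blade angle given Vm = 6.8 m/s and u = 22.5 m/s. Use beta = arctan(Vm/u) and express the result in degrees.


beta = arctan(6.8 / 22.5) = 16.8160 degrees


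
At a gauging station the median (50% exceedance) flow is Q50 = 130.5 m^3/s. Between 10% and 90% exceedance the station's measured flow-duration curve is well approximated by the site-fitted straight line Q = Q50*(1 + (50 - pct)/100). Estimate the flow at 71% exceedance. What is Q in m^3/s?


Q = 130.5 * (1 + (50 - 71)/100) = 103.0950 m^3/s


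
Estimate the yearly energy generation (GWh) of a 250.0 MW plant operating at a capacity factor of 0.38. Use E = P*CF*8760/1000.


E = 250.0 * 0.38 * 8760 / 1000 = 832.2000 GWh


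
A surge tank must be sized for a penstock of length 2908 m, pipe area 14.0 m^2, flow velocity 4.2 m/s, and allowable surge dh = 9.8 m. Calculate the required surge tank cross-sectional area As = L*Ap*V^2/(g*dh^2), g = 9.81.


As = 2908 * 14.0 * 4.2^2 / (9.81 * 9.8^2) = 762.2543 m^2


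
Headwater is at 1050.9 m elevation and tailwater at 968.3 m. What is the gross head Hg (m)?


Hg = 1050.9 - 968.3 = 82.6000 m


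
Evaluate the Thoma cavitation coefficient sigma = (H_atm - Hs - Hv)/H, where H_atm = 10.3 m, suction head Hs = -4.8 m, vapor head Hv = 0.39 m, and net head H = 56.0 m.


sigma = (10.3 - (-4.8) - 0.39) / 56.0 = 0.2627


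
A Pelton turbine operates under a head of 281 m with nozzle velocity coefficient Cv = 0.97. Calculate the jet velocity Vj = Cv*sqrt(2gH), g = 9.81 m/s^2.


Vj = 0.97 * sqrt(2*9.81*281) = 72.0235 m/s


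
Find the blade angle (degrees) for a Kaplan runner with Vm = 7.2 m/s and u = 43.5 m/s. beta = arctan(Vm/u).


beta = arctan(7.2 / 43.5) = 9.3982 degrees


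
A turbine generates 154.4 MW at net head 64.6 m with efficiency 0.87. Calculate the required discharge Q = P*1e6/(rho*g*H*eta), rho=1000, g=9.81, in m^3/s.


Q = 154.4 * 1e6 / (1000 * 9.81 * 64.6 * 0.87) = 280.0442 m^3/s


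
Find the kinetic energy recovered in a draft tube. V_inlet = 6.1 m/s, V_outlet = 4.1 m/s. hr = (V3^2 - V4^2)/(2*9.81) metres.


hr = (6.1^2 - 4.1^2) / (2*9.81) = 1.0398 m


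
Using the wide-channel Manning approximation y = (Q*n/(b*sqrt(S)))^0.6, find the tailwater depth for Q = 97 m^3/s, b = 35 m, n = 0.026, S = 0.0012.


y = (97 * 0.026 / (35 * 0.0012^0.5))^0.6 = 1.5519 m


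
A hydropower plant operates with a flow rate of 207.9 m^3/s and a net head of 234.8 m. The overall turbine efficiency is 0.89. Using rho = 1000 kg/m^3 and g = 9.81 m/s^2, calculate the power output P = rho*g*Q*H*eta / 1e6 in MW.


P = 1000 * 9.81 * 207.9 * 234.8 * 0.89 / 1e6 = 426.1982 MW


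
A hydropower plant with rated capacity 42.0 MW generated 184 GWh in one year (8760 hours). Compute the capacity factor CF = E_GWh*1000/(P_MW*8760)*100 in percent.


CF = 184 * 1000 / (42.0 * 8760) * 100 = 50.0109 %


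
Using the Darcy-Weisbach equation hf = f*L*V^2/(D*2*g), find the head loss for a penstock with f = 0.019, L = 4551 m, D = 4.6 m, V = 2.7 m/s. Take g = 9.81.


hf = 0.019 * 4551 * 2.7^2 / (4.6 * 2 * 9.81) = 6.9844 m


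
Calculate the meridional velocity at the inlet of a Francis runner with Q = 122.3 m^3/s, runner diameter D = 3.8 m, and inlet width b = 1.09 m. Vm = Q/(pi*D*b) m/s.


Vm = 122.3 / (pi * 3.8 * 1.09) = 9.3987 m/s


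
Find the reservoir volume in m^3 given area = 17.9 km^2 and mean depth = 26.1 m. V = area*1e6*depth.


V = 17.9 * 1e6 * 26.1 = 4.6719e+08 m^3


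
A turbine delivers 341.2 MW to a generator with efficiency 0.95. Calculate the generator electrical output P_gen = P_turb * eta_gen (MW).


P_gen = 341.2 * 0.95 = 324.1400 MW


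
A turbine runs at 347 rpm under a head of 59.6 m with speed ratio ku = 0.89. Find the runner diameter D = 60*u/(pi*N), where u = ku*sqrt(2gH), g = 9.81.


u = 0.89 * sqrt(2*9.81*59.6) = 30.4343 m/s
D = 60 * 30.4343 / (pi * 347) = 1.6751 m


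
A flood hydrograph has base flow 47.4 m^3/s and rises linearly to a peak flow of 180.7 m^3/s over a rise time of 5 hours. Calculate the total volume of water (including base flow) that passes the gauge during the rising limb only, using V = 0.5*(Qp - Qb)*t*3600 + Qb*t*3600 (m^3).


V = 0.5*(180.7 - 47.4)*5*3600 + 47.4*5*3600 = 2.0529e+06 m^3


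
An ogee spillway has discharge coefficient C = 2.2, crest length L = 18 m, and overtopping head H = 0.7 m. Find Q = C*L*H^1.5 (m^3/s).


Q = 2.2 * 18 * 0.7^1.5 = 23.1922 m^3/s


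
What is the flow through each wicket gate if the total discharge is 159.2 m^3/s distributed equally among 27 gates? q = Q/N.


q = 159.2 / 27 = 5.8963 m^3/s


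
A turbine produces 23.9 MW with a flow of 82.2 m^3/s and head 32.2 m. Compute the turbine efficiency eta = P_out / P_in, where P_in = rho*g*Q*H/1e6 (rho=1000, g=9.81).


P_in = 1000 * 9.81 * 82.2 * 32.2 / 1e6 = 25.9655 MW
eta = 23.9 / 25.9655 = 0.9205


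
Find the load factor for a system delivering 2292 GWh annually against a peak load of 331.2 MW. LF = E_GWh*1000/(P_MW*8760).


LF = 2292 * 1000 / (331.2 * 8760) = 0.7900


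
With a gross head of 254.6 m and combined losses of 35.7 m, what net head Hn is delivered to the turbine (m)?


Hn = 254.6 - 35.7 = 218.9000 m


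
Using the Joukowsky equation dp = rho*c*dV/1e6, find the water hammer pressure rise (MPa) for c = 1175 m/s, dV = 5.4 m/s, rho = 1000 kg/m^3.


dp = 1000 * 1175 * 5.4 / 1e6 = 6.3450 MPa


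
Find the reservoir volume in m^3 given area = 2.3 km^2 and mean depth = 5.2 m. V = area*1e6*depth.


V = 2.3 * 1e6 * 5.2 = 1.1960e+07 m^3


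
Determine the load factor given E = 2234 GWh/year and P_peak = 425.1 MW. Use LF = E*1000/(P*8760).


LF = 2234 * 1000 / (425.1 * 8760) = 0.5999


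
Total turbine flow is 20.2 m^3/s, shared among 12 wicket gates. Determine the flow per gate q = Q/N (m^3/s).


q = 20.2 / 12 = 1.6833 m^3/s


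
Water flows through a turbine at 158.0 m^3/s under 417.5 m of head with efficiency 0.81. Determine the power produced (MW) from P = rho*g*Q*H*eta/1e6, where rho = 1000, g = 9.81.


P = 1000 * 9.81 * 158.0 * 417.5 * 0.81 / 1e6 = 524.1645 MW


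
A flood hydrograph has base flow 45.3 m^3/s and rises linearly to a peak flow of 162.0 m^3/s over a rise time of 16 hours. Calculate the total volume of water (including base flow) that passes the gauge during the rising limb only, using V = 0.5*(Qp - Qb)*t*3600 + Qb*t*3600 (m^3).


V = 0.5*(162.0 - 45.3)*16*3600 + 45.3*16*3600 = 5.9702e+06 m^3


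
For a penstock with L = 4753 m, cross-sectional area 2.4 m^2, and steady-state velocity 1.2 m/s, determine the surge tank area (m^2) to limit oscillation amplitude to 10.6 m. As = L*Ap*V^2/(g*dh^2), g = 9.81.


As = 4753 * 2.4 * 1.2^2 / (9.81 * 10.6^2) = 14.9026 m^2


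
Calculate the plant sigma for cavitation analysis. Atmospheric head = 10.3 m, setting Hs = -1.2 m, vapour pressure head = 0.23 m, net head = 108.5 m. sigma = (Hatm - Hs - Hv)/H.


sigma = (10.3 - (-1.2) - 0.23) / 108.5 = 0.1039


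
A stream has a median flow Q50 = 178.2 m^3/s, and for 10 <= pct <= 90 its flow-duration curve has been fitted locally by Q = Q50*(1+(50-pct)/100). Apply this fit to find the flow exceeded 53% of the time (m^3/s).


Q = 178.2 * (1 + (50 - 53)/100) = 172.8540 m^3/s


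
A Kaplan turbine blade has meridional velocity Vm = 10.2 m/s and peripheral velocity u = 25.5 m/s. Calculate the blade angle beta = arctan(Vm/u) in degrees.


beta = arctan(10.2 / 25.5) = 21.8014 degrees


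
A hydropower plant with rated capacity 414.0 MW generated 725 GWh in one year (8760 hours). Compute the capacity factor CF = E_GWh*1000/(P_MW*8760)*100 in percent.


CF = 725 * 1000 / (414.0 * 8760) * 100 = 19.9910 %


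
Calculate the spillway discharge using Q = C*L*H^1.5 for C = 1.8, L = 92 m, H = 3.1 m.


Q = 1.8 * 92 * 3.1^1.5 = 903.8636 m^3/s
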